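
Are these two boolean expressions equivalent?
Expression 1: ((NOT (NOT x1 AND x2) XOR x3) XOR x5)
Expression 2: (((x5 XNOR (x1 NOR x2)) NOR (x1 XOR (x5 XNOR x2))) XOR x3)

No. Counterexample: with x1=0, x2=0, x3=0, x5=0, Expression 1 = 1 but Expression 2 = 0.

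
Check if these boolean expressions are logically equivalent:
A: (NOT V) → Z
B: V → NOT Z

No, Inverse is not equivalent to original (counterexample: V=0, Z=0)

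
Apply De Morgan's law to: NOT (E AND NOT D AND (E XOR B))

NOT E OR D OR NOT (E XOR B)
De Morgan's: NOT(AND of terms) = OR of negations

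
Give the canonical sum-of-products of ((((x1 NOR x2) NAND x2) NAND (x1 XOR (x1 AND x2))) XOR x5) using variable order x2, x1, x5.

Σm(0, 3, 4, 6) = (NOT x2 AND NOT x1 AND NOT x5) OR (NOT x2 AND x1 AND x5) OR (x2 AND NOT x1 AND NOT x5) OR (x2 AND x1 AND NOT x5)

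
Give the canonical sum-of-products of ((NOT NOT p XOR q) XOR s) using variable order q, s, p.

Σm(1, 2, 4, 7) = (NOT q AND NOT s AND p) OR (NOT q AND s AND NOT p) OR (q AND NOT s AND NOT p) OR (q AND s AND p)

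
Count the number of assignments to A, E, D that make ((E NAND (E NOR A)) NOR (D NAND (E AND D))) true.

No assignment satisfies the expression.
Count: 0 out of 8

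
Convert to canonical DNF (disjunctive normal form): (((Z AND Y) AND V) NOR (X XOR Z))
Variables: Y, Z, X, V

(NOT Y AND NOT Z AND NOT X AND NOT V) OR (NOT Y AND NOT Z AND NOT X AND V) OR (NOT Y AND Z AND X AND NOT V) OR (NOT Y AND Z AND X AND V) OR (Y AND NOT Z AND NOT X AND NOT V) OR (Y AND NOT Z AND NOT X AND V) OR (Y AND Z AND X AND NOT V)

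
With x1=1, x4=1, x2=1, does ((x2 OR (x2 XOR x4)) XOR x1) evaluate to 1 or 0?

Substituting: ((1 OR (1 XOR 1)) XOR 1)
= 0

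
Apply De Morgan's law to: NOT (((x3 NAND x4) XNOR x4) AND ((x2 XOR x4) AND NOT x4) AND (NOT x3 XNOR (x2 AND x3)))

NOT ((x3 NAND x4) XNOR x4) OR NOT ((x2 XOR x4) AND NOT x4) OR NOT (NOT x3 XNOR (x2 AND x3))
De Morgan's: NOT(AND of terms) = OR of negations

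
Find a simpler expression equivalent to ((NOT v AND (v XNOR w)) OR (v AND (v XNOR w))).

By distribution ((E AND v) OR (E AND NOT v) = E):
= (v XNOR w)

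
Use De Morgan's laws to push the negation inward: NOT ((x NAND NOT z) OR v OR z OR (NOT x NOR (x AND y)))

NOT (x NAND NOT z) AND NOT v AND NOT z AND NOT (NOT x NOR (x AND y))
De Morgan's: NOT(OR of terms) = AND of negations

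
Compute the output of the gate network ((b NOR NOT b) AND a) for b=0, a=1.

Substituting: ((0 NOR NOT 0) AND 1)
= 0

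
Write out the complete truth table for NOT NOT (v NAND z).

v | z | Output
--------------
0 | 0 | 1
0 | 1 | 1
1 | 0 | 1
1 | 1 | 0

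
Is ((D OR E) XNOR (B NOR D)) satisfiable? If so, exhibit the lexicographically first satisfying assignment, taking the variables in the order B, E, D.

B=0, E=1, D=0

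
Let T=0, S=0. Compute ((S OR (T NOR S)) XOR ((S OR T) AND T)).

Substituting: ((0 OR (0 NOR 0)) XOR ((0 OR 0) AND 0))
= 1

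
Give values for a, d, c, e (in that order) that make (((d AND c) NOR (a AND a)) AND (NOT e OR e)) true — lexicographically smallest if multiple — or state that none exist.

a=0, d=0, c=0, e=0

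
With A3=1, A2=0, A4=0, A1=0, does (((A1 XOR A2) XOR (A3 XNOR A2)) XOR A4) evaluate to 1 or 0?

Substituting: (((0 XOR 0) XOR (1 XNOR 0)) XOR 0)
= 0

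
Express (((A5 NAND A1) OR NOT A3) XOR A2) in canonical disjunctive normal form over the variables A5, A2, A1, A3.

(NOT A5 AND NOT A2 AND NOT A1 AND NOT A3) OR (NOT A5 AND NOT A2 AND NOT A1 AND A3) OR (NOT A5 AND NOT A2 AND A1 AND NOT A3) OR (NOT A5 AND NOT A2 AND A1 AND A3) OR (A5 AND NOT A2 AND NOT A1 AND NOT A3) OR (A5 AND NOT A2 AND NOT A1 AND A3) OR (A5 AND NOT A2 AND A1 AND NOT A3) OR (A5 AND A2 AND A1 AND A3)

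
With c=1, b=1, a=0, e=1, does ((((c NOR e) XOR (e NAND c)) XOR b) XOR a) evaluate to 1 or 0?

Substituting: ((((1 NOR 1) XOR (1 NAND 1)) XOR 1) XOR 0)
= 1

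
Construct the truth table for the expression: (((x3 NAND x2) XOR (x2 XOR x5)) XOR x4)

x2 | x5 | x3 | x4 | Output
--------------------------
0 | 0 | 0 | 0 | 1
0 | 0 | 0 | 1 | 0
0 | 0 | 1 | 0 | 1
0 | 0 | 1 | 1 | 0
0 | 1 | 0 | 0 | 0
0 | 1 | 0 | 1 | 1
0 | 1 | 1 | 0 | 0
0 | 1 | 1 | 1 | 1
1 | 0 | 0 | 0 | 0
1 | 0 | 0 | 1 | 1
1 | 0 | 1 | 0 | 1
1 | 0 | 1 | 1 | 0
1 | 1 | 0 | 0 | 1
1 | 1 | 0 | 1 | 0
1 | 1 | 1 | 0 | 0
1 | 1 | 1 | 1 | 1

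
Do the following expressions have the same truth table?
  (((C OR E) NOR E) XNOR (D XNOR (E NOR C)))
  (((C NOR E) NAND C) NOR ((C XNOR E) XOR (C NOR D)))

No. Counterexample: with E=0, D=1, C=0, Expression 1 = 1 but Expression 2 = 0.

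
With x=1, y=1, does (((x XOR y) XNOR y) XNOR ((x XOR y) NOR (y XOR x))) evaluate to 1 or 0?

Substituting: (((1 XOR 1) XNOR 1) XNOR ((1 XOR 1) NOR (1 XOR 1)))
= 0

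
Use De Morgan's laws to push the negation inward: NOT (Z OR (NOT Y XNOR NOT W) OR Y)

NOT Z AND NOT (NOT Y XNOR NOT W) AND NOT Y
De Morgan's: NOT(OR of terms) = AND of negations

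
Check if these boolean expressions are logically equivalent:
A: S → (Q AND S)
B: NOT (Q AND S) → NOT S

Yes, Contrapositive is always equivalent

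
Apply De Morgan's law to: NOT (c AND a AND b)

NOT c OR NOT a OR NOT b
De Morgan's: NOT(AND of terms) = OR of negations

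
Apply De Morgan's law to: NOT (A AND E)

NOT A OR NOT E
De Morgan's: NOT(AND of terms) = OR of negations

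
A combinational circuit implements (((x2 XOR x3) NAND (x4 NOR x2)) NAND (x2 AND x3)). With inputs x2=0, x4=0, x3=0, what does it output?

Substituting: (((0 XOR 0) NAND (0 NOR 0)) NAND (0 AND 0))
= 1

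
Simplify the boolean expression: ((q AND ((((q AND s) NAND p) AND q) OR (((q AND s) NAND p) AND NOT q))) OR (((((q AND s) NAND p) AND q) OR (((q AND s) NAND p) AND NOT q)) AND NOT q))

By distribution ((E AND v) OR (E AND NOT v) = E) then distribution ((E AND v) OR (E AND NOT v) = E):
= ((q AND s) NAND p)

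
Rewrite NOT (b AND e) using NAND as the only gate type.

(((b NAND e) NAND (b NAND e)) NAND ((b NAND e) NAND (b NAND e)))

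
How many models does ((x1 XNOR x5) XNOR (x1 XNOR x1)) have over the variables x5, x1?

Satisfying assignments: (0,0), (1,1)
Count: 2 out of 4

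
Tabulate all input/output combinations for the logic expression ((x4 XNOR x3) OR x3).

x4 | x3 | Output
----------------
0 | 0 | 1
0 | 1 | 1
1 | 0 | 0
1 | 1 | 1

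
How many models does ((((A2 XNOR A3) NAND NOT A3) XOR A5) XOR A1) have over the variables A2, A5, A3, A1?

Satisfying assignments: (0,0,0,1), (0,0,1,0), (0,1,0,0), (0,1,1,1), (1,0,0,0), (1,0,1,0), (1,1,0,1), (1,1,1,1)
Count: 8 out of 16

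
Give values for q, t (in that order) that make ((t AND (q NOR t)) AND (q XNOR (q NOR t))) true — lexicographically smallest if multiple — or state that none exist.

UNSATISFIABLE - no assignment makes this expression true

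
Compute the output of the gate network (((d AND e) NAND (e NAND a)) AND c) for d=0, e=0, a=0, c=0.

Substituting: (((0 AND 0) NAND (0 NAND 0)) AND 0)
= 0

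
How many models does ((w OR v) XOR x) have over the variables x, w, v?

Satisfying assignments: (0,0,1), (0,1,0), (0,1,1), (1,0,0)
Count: 4 out of 8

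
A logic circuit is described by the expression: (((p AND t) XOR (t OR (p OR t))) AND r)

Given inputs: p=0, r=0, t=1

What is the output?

Substituting: (((0 AND 1) XOR (1 OR (0 OR 1))) AND 0)
= 0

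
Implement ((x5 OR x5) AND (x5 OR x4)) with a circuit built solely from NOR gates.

((((x5 NOR x5) NOR (x5 NOR x5)) NOR ((x5 NOR x5) NOR (x5 NOR x5))) NOR (((x5 NOR x4) NOR (x5 NOR x4)) NOR ((x5 NOR x4) NOR (x5 NOR x4))))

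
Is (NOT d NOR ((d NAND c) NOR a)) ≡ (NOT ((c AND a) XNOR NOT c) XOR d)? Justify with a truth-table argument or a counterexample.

No. Counterexample: with d=0, a=0, c=0, Expression 1 = 0 but Expression 2 = 1.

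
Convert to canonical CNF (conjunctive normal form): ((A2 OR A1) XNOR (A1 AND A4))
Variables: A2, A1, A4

(A2 OR NOT A1 OR A4) AND (NOT A2 OR A1 OR A4) AND (NOT A2 OR A1 OR NOT A4) AND (NOT A2 OR NOT A1 OR A4)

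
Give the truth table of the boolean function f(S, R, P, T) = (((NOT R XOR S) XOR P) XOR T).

S | R | P | T | Output
----------------------
0 | 0 | 0 | 0 | 1
0 | 0 | 0 | 1 | 0
0 | 0 | 1 | 0 | 0
0 | 0 | 1 | 1 | 1
0 | 1 | 0 | 0 | 0
0 | 1 | 0 | 1 | 1
0 | 1 | 1 | 0 | 1
0 | 1 | 1 | 1 | 0
1 | 0 | 0 | 0 | 0
1 | 0 | 0 | 1 | 1
1 | 0 | 1 | 0 | 1
1 | 0 | 1 | 1 | 0
1 | 1 | 0 | 0 | 1
1 | 1 | 0 | 1 | 0
1 | 1 | 1 | 0 | 0
1 | 1 | 1 | 1 | 1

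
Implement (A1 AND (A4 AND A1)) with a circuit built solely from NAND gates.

((A1 NAND ((A4 NAND A1) NAND (A4 NAND A1))) NAND (A1 NAND ((A4 NAND A1) NAND (A4 NAND A1))))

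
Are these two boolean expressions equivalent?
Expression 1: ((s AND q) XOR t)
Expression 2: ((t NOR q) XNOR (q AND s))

No. Counterexample: with q=1, t=0, s=0, Expression 1 = 0 but Expression 2 = 1.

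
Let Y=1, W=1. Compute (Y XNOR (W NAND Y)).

Substituting: (1 XNOR (1 NAND 1))
= 0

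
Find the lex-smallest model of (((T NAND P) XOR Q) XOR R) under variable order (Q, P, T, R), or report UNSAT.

Q=0, P=0, T=0, R=0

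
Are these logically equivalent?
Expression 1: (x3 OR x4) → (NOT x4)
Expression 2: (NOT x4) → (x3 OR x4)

No, Converse is not equivalent to original (counterexample: x4=0, x3=0)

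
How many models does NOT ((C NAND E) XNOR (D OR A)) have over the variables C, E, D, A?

Satisfying assignments: (0,0,0,0), (0,1,0,0), (1,0,0,0), (1,1,0,1), (1,1,1,0), (1,1,1,1)
Count: 6 out of 16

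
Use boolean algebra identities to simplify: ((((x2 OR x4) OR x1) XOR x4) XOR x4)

By XOR self-cancellation ((E XOR v) XOR v = E):
= ((x2 OR x4) OR x1)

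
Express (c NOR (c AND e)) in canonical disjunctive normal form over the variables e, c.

(NOT e AND NOT c) OR (e AND NOT c)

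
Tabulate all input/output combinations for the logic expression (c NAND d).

d | c | Output
--------------
0 | 0 | 1
0 | 1 | 1
1 | 0 | 1
1 | 1 | 0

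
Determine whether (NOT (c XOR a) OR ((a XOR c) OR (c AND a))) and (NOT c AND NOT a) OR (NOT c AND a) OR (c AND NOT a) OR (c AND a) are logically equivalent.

Yes, they are equivalent — the two output columns agree on all 4 assignments:
c | a | Expression 1 | Expression 2
-----------------------------------
0 | 0 | 1 | 1
0 | 1 | 1 | 1
1 | 0 | 1 | 1
1 | 1 | 1 | 1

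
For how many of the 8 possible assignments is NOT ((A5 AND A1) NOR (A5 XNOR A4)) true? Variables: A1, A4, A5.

Satisfying assignments: (0,0,0), (0,1,1), (1,0,0), (1,0,1), (1,1,1)
Count: 5 out of 8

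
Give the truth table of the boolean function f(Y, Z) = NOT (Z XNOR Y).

Y | Z | Output
--------------
0 | 0 | 0
0 | 1 | 1
1 | 0 | 1
1 | 1 | 0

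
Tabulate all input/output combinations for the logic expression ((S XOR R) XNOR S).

R | S | Output
--------------
0 | 0 | 1
0 | 1 | 1
1 | 0 | 0
1 | 1 | 0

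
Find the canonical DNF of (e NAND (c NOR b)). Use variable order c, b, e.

(NOT c AND NOT b AND NOT e) OR (NOT c AND b AND NOT e) OR (NOT c AND b AND e) OR (c AND NOT b AND NOT e) OR (c AND NOT b AND e) OR (c AND b AND NOT e) OR (c AND b AND e)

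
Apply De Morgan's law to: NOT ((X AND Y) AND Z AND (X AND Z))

NOT (X AND Y) OR NOT Z OR NOT (X AND Z)
De Morgan's: NOT(AND of terms) = OR of negations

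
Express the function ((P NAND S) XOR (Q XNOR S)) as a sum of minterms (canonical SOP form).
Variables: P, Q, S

Σm(1, 2, 6, 7) = (NOT P AND NOT Q AND S) OR (NOT P AND Q AND NOT S) OR (P AND Q AND NOT S) OR (P AND Q AND S)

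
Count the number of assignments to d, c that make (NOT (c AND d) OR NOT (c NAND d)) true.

Satisfying assignments: (0,0), (0,1), (1,0), (1,1)
Count: 4 out of 4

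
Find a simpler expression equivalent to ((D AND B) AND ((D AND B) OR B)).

By absorption (E AND (E OR v) = E):
= (D AND B)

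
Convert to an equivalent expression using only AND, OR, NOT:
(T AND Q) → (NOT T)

NOT (T AND Q) OR (NOT T)
(Implication elimination: A → B = NOT A OR B)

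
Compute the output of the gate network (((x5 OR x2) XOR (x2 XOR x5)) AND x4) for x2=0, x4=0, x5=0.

Substituting: (((0 OR 0) XOR (0 XOR 0)) AND 0)
= 0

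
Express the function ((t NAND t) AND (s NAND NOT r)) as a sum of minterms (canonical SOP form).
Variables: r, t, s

Σm(0, 4, 5) = (NOT r AND NOT t AND NOT s) OR (r AND NOT t AND NOT s) OR (r AND NOT t AND s)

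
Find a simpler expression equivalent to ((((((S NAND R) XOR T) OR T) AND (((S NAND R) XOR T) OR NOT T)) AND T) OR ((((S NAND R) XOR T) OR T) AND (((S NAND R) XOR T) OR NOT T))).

By absorption (E OR (E AND v) = E) then distribution ((E OR v) AND (E OR NOT v) = E):
= ((S NAND R) XOR T)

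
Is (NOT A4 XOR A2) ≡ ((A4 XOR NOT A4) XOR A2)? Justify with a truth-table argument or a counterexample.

No. Counterexample: with A4=1, A2=0, Expression 1 = 0 but Expression 2 = 1.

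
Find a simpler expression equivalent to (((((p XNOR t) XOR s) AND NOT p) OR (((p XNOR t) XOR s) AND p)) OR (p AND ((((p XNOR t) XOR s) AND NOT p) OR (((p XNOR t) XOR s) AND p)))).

By absorption (E OR (E AND v) = E) then distribution ((E AND v) OR (E AND NOT v) = E):
= ((p XNOR t) XOR s)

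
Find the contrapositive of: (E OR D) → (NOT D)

Contrapositive: D → NOT (E OR D)
Note: A statement and its contrapositive are logically equivalent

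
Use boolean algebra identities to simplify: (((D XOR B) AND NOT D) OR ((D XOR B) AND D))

By distribution ((E AND v) OR (E AND NOT v) = E):
= (D XOR B)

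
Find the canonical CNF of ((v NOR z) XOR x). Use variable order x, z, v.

(x OR z OR NOT v) AND (x OR NOT z OR v) AND (x OR NOT z OR NOT v) AND (NOT x OR z OR v)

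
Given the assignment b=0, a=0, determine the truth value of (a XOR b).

Substituting: (0 XOR 0)
= 0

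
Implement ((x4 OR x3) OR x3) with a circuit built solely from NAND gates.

((((x4 NAND x4) NAND (x3 NAND x3)) NAND ((x4 NAND x4) NAND (x3 NAND x3))) NAND (x3 NAND x3))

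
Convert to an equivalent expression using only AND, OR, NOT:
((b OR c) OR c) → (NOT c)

NOT ((b OR c) OR c) OR (NOT c)
(Implication elimination: A → B = NOT A OR B)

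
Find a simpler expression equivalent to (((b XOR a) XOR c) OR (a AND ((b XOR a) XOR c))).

By absorption (E OR (E AND v) = E):
= ((b XOR a) XOR c)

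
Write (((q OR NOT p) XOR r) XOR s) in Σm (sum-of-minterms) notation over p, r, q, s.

Σm(0, 2, 5, 7, 9, 10, 12, 15) = (NOT p AND NOT r AND NOT q AND NOT s) OR (NOT p AND NOT r AND q AND NOT s) OR (NOT p AND r AND NOT q AND s) OR (NOT p AND r AND q AND s) OR (p AND NOT r AND NOT q AND s) OR (p AND NOT r AND q AND NOT s) OR (p AND r AND NOT q AND NOT s) OR (p AND r AND q AND s)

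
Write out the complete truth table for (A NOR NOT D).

A | D | Output
--------------
0 | 0 | 0
0 | 1 | 1
1 | 0 | 0
1 | 1 | 0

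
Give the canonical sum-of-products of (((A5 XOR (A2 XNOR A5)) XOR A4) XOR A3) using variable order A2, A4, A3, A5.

Σm(0, 1, 6, 7, 10, 11, 12, 13) = (NOT A2 AND NOT A4 AND NOT A3 AND NOT A5) OR (NOT A2 AND NOT A4 AND NOT A3 AND A5) OR (NOT A2 AND A4 AND A3 AND NOT A5) OR (NOT A2 AND A4 AND A3 AND A5) OR (A2 AND NOT A4 AND A3 AND NOT A5) OR (A2 AND NOT A4 AND A3 AND A5) OR (A2 AND A4 AND NOT A3 AND NOT A5) OR (A2 AND A4 AND NOT A3 AND A5)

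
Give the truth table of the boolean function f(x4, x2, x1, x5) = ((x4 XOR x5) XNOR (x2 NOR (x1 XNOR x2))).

x4 | x2 | x1 | x5 | Output
--------------------------
0 | 0 | 0 | 0 | 1
0 | 0 | 0 | 1 | 0
0 | 0 | 1 | 0 | 0
0 | 0 | 1 | 1 | 1
0 | 1 | 0 | 0 | 1
0 | 1 | 0 | 1 | 0
0 | 1 | 1 | 0 | 1
0 | 1 | 1 | 1 | 0
1 | 0 | 0 | 0 | 0
1 | 0 | 0 | 1 | 1
1 | 0 | 1 | 0 | 1
1 | 0 | 1 | 1 | 0
1 | 1 | 0 | 0 | 0
1 | 1 | 0 | 1 | 1
1 | 1 | 1 | 0 | 0
1 | 1 | 1 | 1 | 1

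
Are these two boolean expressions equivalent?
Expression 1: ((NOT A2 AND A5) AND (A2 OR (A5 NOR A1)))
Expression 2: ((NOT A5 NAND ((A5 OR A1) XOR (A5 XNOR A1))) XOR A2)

No. Counterexample: with A5=0, A2=1, A1=0, Expression 1 = 0 but Expression 2 = 1.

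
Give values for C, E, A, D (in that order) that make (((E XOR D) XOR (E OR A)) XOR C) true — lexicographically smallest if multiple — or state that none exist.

C=0, E=0, A=0, D=1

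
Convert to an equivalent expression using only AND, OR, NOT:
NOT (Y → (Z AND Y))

Y AND NOT (Z AND Y)
(Negated implication: NOT(A → B) = A AND NOT B)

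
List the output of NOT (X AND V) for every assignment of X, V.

X | V | Output
--------------
0 | 0 | 1
0 | 1 | 1
1 | 0 | 1
1 | 1 | 0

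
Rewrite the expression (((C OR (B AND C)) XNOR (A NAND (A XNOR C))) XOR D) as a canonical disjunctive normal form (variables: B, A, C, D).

(NOT B AND NOT A AND NOT C AND D) OR (NOT B AND NOT A AND C AND NOT D) OR (NOT B AND A AND NOT C AND D) OR (NOT B AND A AND C AND D) OR (B AND NOT A AND NOT C AND D) OR (B AND NOT A AND C AND NOT D) OR (B AND A AND NOT C AND D) OR (B AND A AND C AND D)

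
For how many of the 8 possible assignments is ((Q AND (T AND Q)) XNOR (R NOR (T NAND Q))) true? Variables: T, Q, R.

Satisfying assignments: (0,0,0), (0,0,1), (0,1,0), (0,1,1), (1,0,0), (1,0,1), (1,1,0)
Count: 7 out of 8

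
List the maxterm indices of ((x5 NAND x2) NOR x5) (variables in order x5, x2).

ΠM(0, 1, 2, 3) = (x5 OR x2) AND (x5 OR NOT x2) AND (NOT x5 OR x2) AND (NOT x5 OR NOT x2)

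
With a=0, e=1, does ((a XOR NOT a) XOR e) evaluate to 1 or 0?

Substituting: ((0 XOR NOT 0) XOR 1)
= 0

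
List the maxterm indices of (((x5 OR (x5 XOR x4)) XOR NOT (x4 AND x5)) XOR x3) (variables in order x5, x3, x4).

ΠM(1, 2, 4, 7) = (x5 OR x3 OR NOT x4) AND (x5 OR NOT x3 OR x4) AND (NOT x5 OR x3 OR x4) AND (NOT x5 OR NOT x3 OR NOT x4)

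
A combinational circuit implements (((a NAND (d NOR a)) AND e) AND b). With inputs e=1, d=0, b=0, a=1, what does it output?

Substituting: (((1 NAND (0 NOR 1)) AND 1) AND 0)
= 0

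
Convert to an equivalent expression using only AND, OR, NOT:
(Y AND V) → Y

NOT (Y AND V) OR Y
(Implication elimination: A → B = NOT A OR B)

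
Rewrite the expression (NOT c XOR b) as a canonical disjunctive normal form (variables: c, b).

(NOT c AND NOT b) OR (c AND b)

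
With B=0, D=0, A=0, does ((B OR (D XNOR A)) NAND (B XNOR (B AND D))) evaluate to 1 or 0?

Substituting: ((0 OR (0 XNOR 0)) NAND (0 XNOR (0 AND 0)))
= 0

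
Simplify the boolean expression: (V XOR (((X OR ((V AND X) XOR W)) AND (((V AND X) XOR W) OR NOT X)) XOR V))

By XOR self-cancellation ((E XOR v) XOR v = E) then distribution ((E OR v) AND (E OR NOT v) = E):
= ((V AND X) XOR W)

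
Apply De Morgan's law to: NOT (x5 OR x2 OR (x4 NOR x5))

NOT x5 AND NOT x2 AND NOT (x4 NOR x5)
De Morgan's: NOT(OR of terms) = AND of negations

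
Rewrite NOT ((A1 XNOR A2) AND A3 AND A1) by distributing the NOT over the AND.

NOT (A1 XNOR A2) OR NOT A3 OR NOT A1
De Morgan's: NOT(AND of terms) = OR of negations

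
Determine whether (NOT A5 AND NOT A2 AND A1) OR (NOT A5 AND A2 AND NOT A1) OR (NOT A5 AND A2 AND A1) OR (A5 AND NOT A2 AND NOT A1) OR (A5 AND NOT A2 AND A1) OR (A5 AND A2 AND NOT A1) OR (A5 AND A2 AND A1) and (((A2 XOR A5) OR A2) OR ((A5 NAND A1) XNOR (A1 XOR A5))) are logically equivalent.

Yes, they are equivalent — the two output columns agree on all 8 assignments:
A5 | A2 | A1 | Expression 1 | Expression 2
------------------------------------------
0 | 0 | 0 | 0 | 0
0 | 0 | 1 | 1 | 1
0 | 1 | 0 | 1 | 1
0 | 1 | 1 | 1 | 1
1 | 0 | 0 | 1 | 1
1 | 0 | 1 | 1 | 1
1 | 1 | 0 | 1 | 1
1 | 1 | 1 | 1 | 1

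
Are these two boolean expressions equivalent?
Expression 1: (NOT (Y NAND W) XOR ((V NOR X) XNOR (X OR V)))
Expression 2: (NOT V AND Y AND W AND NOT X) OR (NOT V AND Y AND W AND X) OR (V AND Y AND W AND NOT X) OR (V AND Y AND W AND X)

Yes, they are equivalent — the two output columns agree on all 16 assignments:
V | Y | W | X | Expression 1 | Expression 2
-------------------------------------------
0 | 0 | 0 | 0 | 0 | 0
0 | 0 | 0 | 1 | 0 | 0
0 | 0 | 1 | 0 | 0 | 0
0 | 0 | 1 | 1 | 0 | 0
0 | 1 | 0 | 0 | 0 | 0
0 | 1 | 0 | 1 | 0 | 0
0 | 1 | 1 | 0 | 1 | 1
0 | 1 | 1 | 1 | 1 | 1
1 | 0 | 0 | 0 | 0 | 0
1 | 0 | 0 | 1 | 0 | 0
1 | 0 | 1 | 0 | 0 | 0
1 | 0 | 1 | 1 | 0 | 0
1 | 1 | 0 | 0 | 0 | 0
1 | 1 | 0 | 1 | 0 | 0
1 | 1 | 1 | 0 | 1 | 1
1 | 1 | 1 | 1 | 1 | 1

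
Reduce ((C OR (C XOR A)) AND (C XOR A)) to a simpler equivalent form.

By absorption (E AND (E OR v) = E):
= (C XOR A)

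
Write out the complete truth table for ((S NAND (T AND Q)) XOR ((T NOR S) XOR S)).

Q | S | T | Output
------------------
0 | 0 | 0 | 0
0 | 0 | 1 | 1
0 | 1 | 0 | 0
0 | 1 | 1 | 0
1 | 0 | 0 | 0
1 | 0 | 1 | 1
1 | 1 | 0 | 0
1 | 1 | 1 | 1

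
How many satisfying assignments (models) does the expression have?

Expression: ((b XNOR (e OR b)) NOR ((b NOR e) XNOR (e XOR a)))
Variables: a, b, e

Satisfying assignments: (0,0,1)
Count: 1 out of 8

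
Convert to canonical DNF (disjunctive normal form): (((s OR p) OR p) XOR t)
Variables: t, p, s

(NOT t AND NOT p AND s) OR (NOT t AND p AND NOT s) OR (NOT t AND p AND s) OR (t AND NOT p AND NOT s)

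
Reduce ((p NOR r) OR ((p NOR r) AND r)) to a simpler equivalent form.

By absorption (E OR (E AND v) = E):
= (p NOR r)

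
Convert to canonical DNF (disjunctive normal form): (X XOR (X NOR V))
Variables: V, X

(NOT V AND NOT X) OR (NOT V AND X) OR (V AND X)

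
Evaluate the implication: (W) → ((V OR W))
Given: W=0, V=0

Antecedent (W) = 0; consequent ((V OR W)) = 0.
0 → 0 = 1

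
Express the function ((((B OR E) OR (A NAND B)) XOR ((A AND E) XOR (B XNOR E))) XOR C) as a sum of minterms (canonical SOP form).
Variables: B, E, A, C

Σm(1, 3, 4, 7, 8, 10, 13, 14) = (NOT B AND NOT E AND NOT A AND C) OR (NOT B AND NOT E AND A AND C) OR (NOT B AND E AND NOT A AND NOT C) OR (NOT B AND E AND A AND C) OR (B AND NOT E AND NOT A AND NOT C) OR (B AND NOT E AND A AND NOT C) OR (B AND E AND NOT A AND C) OR (B AND E AND A AND NOT C)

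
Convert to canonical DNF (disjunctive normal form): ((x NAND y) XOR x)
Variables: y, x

(NOT y AND NOT x) OR (y AND NOT x) OR (y AND x)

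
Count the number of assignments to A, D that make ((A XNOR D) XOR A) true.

Satisfying assignments: (0,0), (1,0)
Count: 2 out of 4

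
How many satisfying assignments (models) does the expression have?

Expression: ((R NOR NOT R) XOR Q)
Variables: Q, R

Satisfying assignments: (1,0), (1,1)
Count: 2 out of 4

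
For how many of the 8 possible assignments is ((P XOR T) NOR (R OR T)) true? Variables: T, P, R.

Satisfying assignments: (0,0,0)
Count: 1 out of 8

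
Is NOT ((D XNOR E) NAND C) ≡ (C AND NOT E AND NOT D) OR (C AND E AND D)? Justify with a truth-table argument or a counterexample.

Yes, they are equivalent — the two output columns agree on all 8 assignments:
C | E | D | Expression 1 | Expression 2
---------------------------------------
0 | 0 | 0 | 0 | 0
0 | 0 | 1 | 0 | 0
0 | 1 | 0 | 0 | 0
0 | 1 | 1 | 0 | 0
1 | 0 | 0 | 1 | 1
1 | 0 | 1 | 0 | 0
1 | 1 | 0 | 0 | 0
1 | 1 | 1 | 1 | 1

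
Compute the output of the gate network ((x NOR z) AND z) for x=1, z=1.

Substituting: ((1 NOR 1) AND 1)
= 0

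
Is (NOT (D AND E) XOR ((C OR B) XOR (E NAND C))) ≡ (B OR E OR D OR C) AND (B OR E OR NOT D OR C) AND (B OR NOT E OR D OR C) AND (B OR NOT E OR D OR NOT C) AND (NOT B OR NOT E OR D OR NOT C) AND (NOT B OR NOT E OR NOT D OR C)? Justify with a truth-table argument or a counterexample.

Yes, they are equivalent — the two output columns agree on all 16 assignments:
B | E | D | C | Expression 1 | Expression 2
-------------------------------------------
0 | 0 | 0 | 0 | 0 | 0
0 | 0 | 0 | 1 | 1 | 1
0 | 0 | 1 | 0 | 0 | 0
0 | 0 | 1 | 1 | 1 | 1
0 | 1 | 0 | 0 | 0 | 0
0 | 1 | 0 | 1 | 0 | 0
0 | 1 | 1 | 0 | 1 | 1
0 | 1 | 1 | 1 | 1 | 1
1 | 0 | 0 | 0 | 1 | 1
1 | 0 | 0 | 1 | 1 | 1
1 | 0 | 1 | 0 | 1 | 1
1 | 0 | 1 | 1 | 1 | 1
1 | 1 | 0 | 0 | 1 | 1
1 | 1 | 0 | 1 | 0 | 0
1 | 1 | 1 | 0 | 0 | 0
1 | 1 | 1 | 1 | 1 | 1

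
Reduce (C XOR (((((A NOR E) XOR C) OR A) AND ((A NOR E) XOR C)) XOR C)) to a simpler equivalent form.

By XOR self-cancellation ((E XOR v) XOR v = E) then absorption (E AND (E OR v) = E):
= ((A NOR E) XOR C)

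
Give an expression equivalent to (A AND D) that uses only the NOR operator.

((A NOR A) NOR (D NOR D))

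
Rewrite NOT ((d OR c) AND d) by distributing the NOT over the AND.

NOT (d OR c) OR NOT d
De Morgan's: NOT(AND of terms) = OR of negations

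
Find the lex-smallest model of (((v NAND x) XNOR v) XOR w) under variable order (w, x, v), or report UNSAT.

w=0, x=0, v=1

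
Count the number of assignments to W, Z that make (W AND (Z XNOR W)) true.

Satisfying assignments: (1,1)
Count: 1 out of 4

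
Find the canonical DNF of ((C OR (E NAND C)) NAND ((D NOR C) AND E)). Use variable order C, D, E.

(NOT C AND NOT D AND NOT E) OR (NOT C AND D AND NOT E) OR (NOT C AND D AND E) OR (C AND NOT D AND NOT E) OR (C AND NOT D AND E) OR (C AND D AND NOT E) OR (C AND D AND E)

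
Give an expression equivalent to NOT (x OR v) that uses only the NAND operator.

(((x NAND x) NAND (v NAND v)) NAND ((x NAND x) NAND (v NAND v)))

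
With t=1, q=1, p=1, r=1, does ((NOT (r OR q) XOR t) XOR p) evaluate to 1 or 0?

Substituting: ((NOT (1 OR 1) XOR 1) XOR 1)
= 0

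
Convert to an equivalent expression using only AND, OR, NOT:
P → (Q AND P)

NOT P OR (Q AND P)
(Implication elimination: A → B = NOT A OR B)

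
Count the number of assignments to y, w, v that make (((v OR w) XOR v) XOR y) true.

Satisfying assignments: (0,1,0), (1,0,0), (1,0,1), (1,1,1)
Count: 4 out of 8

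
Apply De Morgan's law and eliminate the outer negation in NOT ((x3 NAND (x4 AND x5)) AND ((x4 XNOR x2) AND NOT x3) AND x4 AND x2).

NOT (x3 NAND (x4 AND x5)) OR NOT ((x4 XNOR x2) AND NOT x3) OR NOT x4 OR NOT x2
De Morgan's: NOT(AND of terms) = OR of negations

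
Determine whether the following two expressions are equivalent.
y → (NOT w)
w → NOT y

Yes, Contrapositive is always equivalent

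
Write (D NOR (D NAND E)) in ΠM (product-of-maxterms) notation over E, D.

ΠM(0, 1, 2, 3) = (E OR D) AND (E OR NOT D) AND (NOT E OR D) AND (NOT E OR NOT D)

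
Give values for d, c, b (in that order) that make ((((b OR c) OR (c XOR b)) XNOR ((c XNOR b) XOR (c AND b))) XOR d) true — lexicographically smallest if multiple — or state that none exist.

d=1, c=0, b=0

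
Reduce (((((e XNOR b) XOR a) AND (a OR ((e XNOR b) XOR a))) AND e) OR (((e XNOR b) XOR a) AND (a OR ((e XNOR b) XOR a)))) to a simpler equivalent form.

By absorption (E OR (E AND v) = E) then absorption (E AND (E OR v) = E):
= ((e XNOR b) XOR a)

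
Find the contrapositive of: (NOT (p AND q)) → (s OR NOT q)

Contrapositive: NOT (s OR NOT q) → (p AND q)
Note: A statement and its contrapositive are logically equivalent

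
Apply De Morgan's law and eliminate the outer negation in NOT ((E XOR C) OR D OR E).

NOT (E XOR C) AND NOT D AND NOT E
De Morgan's: NOT(OR of terms) = AND of negations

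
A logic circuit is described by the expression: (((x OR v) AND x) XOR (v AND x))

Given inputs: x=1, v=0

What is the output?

Substituting: (((1 OR 0) AND 1) XOR (0 AND 1))
= 1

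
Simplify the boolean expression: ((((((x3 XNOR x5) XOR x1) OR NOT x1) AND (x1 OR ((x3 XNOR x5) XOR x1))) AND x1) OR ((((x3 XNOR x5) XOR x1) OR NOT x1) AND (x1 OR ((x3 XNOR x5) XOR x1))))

By absorption (E OR (E AND v) = E) then distribution ((E OR v) AND (E OR NOT v) = E):
= ((x3 XNOR x5) XOR x1)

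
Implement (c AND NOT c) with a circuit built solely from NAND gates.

((c NAND (c NAND c)) NAND (c NAND (c NAND c)))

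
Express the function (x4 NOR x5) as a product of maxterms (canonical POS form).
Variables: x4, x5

ΠM(1, 2, 3) = (x4 OR NOT x5) AND (NOT x4 OR x5) AND (NOT x4 OR NOT x5)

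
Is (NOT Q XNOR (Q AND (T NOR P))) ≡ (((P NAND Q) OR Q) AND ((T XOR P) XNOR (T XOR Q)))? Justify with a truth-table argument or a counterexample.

No. Counterexample: with T=0, Q=0, P=0, Expression 1 = 0 but Expression 2 = 1.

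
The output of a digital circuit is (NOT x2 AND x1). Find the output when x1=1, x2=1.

Substituting: (NOT 1 AND 1)
= 0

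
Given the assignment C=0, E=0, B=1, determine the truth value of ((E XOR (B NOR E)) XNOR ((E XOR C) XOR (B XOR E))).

Substituting: ((0 XOR (1 NOR 0)) XNOR ((0 XOR 0) XOR (1 XOR 0)))
= 0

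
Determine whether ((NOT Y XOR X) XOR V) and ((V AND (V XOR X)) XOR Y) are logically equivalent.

No. Counterexample: with X=0, Y=0, V=0, Expression 1 = 1 but Expression 2 = 0.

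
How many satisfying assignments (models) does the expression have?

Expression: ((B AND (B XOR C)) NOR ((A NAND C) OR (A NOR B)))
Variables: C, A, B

Satisfying assignments: (1,1,0), (1,1,1)
Count: 2 out of 8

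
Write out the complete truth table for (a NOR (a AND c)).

a | c | Output
--------------
0 | 0 | 1
0 | 1 | 1
1 | 0 | 0
1 | 1 | 0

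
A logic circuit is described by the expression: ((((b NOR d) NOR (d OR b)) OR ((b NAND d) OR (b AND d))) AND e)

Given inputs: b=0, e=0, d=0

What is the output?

Substituting: ((((0 NOR 0) NOR (0 OR 0)) OR ((0 NAND 0) OR (0 AND 0))) AND 0)
= 0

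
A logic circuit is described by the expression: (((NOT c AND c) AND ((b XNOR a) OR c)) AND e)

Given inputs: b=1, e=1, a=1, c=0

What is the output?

Substituting: (((NOT 0 AND 0) AND ((1 XNOR 1) OR 0)) AND 1)
= 0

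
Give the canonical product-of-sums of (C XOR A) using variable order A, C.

ΠM(0, 3) = (A OR C) AND (NOT A OR NOT C)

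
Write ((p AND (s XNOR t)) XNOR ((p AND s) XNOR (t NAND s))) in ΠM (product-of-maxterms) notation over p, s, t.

ΠM(3, 4, 6, 7) = (p OR NOT s OR NOT t) AND (NOT p OR s OR t) AND (NOT p OR NOT s OR t) AND (NOT p OR NOT s OR NOT t)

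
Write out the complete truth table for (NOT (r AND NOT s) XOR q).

r | q | s | Output
------------------
0 | 0 | 0 | 1
0 | 0 | 1 | 1
0 | 1 | 0 | 0
0 | 1 | 1 | 0
1 | 0 | 0 | 0
1 | 0 | 1 | 1
1 | 1 | 0 | 1
1 | 1 | 1 | 0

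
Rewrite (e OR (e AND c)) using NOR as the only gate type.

((e NOR ((e NOR e) NOR (c NOR c))) NOR (e NOR ((e NOR e) NOR (c NOR c))))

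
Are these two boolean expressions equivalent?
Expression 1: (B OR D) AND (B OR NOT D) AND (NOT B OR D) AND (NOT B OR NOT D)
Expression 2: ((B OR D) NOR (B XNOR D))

Yes, they are equivalent — the two output columns agree on all 4 assignments:
B | D | Expression 1 | Expression 2
-----------------------------------
0 | 0 | 0 | 0
0 | 1 | 0 | 0
1 | 0 | 0 | 0
1 | 1 | 0 | 0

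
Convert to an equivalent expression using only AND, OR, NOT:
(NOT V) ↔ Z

((NOT V) AND Z) OR (V AND NOT Z)
(Biconditional = both true or both false)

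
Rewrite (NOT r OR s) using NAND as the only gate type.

(((r NAND r) NAND (r NAND r)) NAND (s NAND s))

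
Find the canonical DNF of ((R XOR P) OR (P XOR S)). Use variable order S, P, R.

(NOT S AND NOT P AND R) OR (NOT S AND P AND NOT R) OR (NOT S AND P AND R) OR (S AND NOT P AND NOT R) OR (S AND NOT P AND R) OR (S AND P AND NOT R)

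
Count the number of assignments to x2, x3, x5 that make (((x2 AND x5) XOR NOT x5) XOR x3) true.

Satisfying assignments: (0,0,0), (0,1,1), (1,0,0), (1,0,1)
Count: 4 out of 8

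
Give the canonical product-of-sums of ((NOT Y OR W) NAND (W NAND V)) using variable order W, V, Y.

ΠM(0, 2, 4, 5) = (W OR V OR Y) AND (W OR NOT V OR Y) AND (NOT W OR V OR Y) AND (NOT W OR V OR NOT Y)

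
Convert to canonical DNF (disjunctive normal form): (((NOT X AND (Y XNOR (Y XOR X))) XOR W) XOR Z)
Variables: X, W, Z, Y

(NOT X AND NOT W AND NOT Z AND NOT Y) OR (NOT X AND NOT W AND NOT Z AND Y) OR (NOT X AND W AND Z AND NOT Y) OR (NOT X AND W AND Z AND Y) OR (X AND NOT W AND Z AND NOT Y) OR (X AND NOT W AND Z AND Y) OR (X AND W AND NOT Z AND NOT Y) OR (X AND W AND NOT Z AND Y)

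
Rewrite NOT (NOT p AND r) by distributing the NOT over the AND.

p OR NOT r
De Morgan's: NOT(AND of terms) = OR of negations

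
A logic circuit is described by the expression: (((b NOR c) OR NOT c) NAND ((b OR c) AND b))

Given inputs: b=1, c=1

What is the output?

Substituting: (((1 NOR 1) OR NOT 1) NAND ((1 OR 1) AND 1))
= 1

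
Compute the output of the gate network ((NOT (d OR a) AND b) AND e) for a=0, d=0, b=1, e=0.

Substituting: ((NOT (0 OR 0) AND 1) AND 0)
= 0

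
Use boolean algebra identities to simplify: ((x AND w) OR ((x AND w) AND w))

By absorption (E OR (E AND v) = E):
= (x AND w)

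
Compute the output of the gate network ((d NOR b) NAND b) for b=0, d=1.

Substituting: ((1 NOR 0) NAND 0)
= 1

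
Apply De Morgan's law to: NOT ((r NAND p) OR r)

NOT (r NAND p) AND NOT r
De Morgan's: NOT(OR of terms) = AND of negations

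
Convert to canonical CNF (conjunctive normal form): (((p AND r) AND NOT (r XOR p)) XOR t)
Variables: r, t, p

(r OR t OR p) AND (r OR t OR NOT p) AND (NOT r OR t OR p) AND (NOT r OR NOT t OR NOT p)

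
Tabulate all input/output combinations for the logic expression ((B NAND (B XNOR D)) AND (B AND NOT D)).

B | D | Output
--------------
0 | 0 | 0
0 | 1 | 0
1 | 0 | 1
1 | 1 | 0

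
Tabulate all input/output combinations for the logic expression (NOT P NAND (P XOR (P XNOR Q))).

Q | P | Output
--------------
0 | 0 | 0
0 | 1 | 1
1 | 0 | 1
1 | 1 | 1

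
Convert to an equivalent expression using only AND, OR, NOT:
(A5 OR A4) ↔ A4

((A5 OR A4) AND A4) OR (NOT (A5 OR A4) AND NOT A4)
(Biconditional = both true or both false)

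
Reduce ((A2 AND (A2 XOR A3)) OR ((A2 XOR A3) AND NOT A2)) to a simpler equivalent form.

By distribution ((E AND v) OR (E AND NOT v) = E):
= (A2 XOR A3)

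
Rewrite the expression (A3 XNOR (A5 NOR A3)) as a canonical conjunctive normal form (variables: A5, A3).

(A5 OR A3) AND (A5 OR NOT A3) AND (NOT A5 OR NOT A3)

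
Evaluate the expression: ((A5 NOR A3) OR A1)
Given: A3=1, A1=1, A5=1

Substituting: ((1 NOR 1) OR 1)
= 1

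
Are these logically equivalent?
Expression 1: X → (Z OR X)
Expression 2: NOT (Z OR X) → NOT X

Yes, Contrapositive is always equivalent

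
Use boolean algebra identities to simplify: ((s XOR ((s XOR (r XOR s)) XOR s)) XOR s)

By XOR self-cancellation ((E XOR v) XOR v = E) then XOR self-cancellation ((E XOR v) XOR v = E):
= (r XOR s)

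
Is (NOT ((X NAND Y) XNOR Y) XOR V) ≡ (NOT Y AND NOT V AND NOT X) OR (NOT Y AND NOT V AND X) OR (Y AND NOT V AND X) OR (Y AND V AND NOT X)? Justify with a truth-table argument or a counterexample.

Yes, they are equivalent — the two output columns agree on all 8 assignments:
Y | V | X | Expression 1 | Expression 2
---------------------------------------
0 | 0 | 0 | 1 | 1
0 | 0 | 1 | 1 | 1
0 | 1 | 0 | 0 | 0
0 | 1 | 1 | 0 | 0
1 | 0 | 0 | 0 | 0
1 | 0 | 1 | 1 | 1
1 | 1 | 0 | 1 | 1
1 | 1 | 1 | 0 | 0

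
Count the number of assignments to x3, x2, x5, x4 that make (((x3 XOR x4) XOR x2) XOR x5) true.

Satisfying assignments: (0,0,0,1), (0,0,1,0), (0,1,0,0), (0,1,1,1), (1,0,0,0), (1,0,1,1), (1,1,0,1), (1,1,1,0)
Count: 8 out of 16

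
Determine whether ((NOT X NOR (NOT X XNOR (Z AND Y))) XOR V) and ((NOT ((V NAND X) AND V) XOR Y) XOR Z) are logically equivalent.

No. Counterexample: with Y=0, Z=0, V=0, X=0, Expression 1 = 0 but Expression 2 = 1.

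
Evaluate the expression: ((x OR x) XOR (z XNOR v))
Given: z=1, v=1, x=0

Substituting: ((0 OR 0) XOR (1 XNOR 1))
= 1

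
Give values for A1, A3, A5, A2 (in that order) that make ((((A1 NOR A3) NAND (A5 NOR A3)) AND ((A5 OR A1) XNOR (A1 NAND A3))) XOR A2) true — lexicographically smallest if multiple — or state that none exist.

A1=0, A3=0, A5=0, A2=1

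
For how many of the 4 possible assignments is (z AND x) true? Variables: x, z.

Satisfying assignments: (1,1)
Count: 1 out of 4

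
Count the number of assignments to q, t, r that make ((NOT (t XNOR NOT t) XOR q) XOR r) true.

Satisfying assignments: (0,0,0), (0,1,0), (1,0,1), (1,1,1)
Count: 4 out of 8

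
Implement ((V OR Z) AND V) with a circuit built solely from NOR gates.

((((V NOR Z) NOR (V NOR Z)) NOR ((V NOR Z) NOR (V NOR Z))) NOR (V NOR V))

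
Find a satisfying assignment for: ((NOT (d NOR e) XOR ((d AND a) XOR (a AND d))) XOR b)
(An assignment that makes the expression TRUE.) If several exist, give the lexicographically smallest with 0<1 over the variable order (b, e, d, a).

b=0, e=0, d=1, a=0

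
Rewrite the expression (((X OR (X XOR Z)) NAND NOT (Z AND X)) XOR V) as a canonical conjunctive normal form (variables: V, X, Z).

(V OR X OR NOT Z) AND (V OR NOT X OR Z) AND (NOT V OR X OR Z) AND (NOT V OR NOT X OR NOT Z)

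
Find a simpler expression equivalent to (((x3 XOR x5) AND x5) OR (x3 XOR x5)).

By absorption (E OR (E AND v) = E):
= (x3 XOR x5)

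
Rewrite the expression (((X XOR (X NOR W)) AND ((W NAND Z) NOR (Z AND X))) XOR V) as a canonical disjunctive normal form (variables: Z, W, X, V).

(NOT Z AND NOT W AND NOT X AND V) OR (NOT Z AND NOT W AND X AND V) OR (NOT Z AND W AND NOT X AND V) OR (NOT Z AND W AND X AND V) OR (Z AND NOT W AND NOT X AND V) OR (Z AND NOT W AND X AND V) OR (Z AND W AND NOT X AND V) OR (Z AND W AND X AND V)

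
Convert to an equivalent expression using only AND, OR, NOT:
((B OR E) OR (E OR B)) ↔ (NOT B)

(((B OR E) OR (E OR B)) AND (NOT B)) OR (NOT ((B OR E) OR (E OR B)) AND B)
(Biconditional = both true or both false)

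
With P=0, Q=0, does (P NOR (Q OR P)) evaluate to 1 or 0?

Substituting: (0 NOR (0 OR 0))
= 1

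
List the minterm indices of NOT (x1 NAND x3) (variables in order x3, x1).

Σm(3) = (x3 AND x1)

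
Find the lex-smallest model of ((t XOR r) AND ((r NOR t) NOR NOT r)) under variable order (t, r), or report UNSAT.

t=0, r=1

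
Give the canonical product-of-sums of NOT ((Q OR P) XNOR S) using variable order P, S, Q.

ΠM(0, 3, 6, 7) = (P OR S OR Q) AND (P OR NOT S OR NOT Q) AND (NOT P OR NOT S OR Q) AND (NOT P OR NOT S OR NOT Q)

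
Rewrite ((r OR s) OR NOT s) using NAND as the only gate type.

((((r NAND r) NAND (s NAND s)) NAND ((r NAND r) NAND (s NAND s))) NAND ((s NAND s) NAND (s NAND s)))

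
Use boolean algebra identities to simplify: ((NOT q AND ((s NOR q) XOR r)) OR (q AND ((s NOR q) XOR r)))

By distribution ((E AND v) OR (E AND NOT v) = E):
= ((s NOR q) XOR r)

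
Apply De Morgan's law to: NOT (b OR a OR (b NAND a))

NOT b AND NOT a AND NOT (b NAND a)
De Morgan's: NOT(OR of terms) = AND of negations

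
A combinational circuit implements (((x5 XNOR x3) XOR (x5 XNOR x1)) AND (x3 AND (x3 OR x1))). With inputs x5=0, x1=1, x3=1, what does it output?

Substituting: (((0 XNOR 1) XOR (0 XNOR 1)) AND (1 AND (1 OR 1)))
= 0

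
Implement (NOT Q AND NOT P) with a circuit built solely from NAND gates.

(((Q NAND Q) NAND (P NAND P)) NAND ((Q NAND Q) NAND (P NAND P)))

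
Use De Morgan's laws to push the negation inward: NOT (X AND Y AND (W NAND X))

NOT X OR NOT Y OR NOT (W NAND X)
De Morgan's: NOT(AND of terms) = OR of negations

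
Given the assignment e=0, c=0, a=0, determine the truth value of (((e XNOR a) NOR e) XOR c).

Substituting: (((0 XNOR 0) NOR 0) XOR 0)
= 0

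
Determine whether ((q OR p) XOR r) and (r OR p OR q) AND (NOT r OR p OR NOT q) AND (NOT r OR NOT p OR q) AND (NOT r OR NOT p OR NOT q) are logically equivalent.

Yes, they are equivalent — the two output columns agree on all 8 assignments:
r | p | q | Expression 1 | Expression 2
---------------------------------------
0 | 0 | 0 | 0 | 0
0 | 0 | 1 | 1 | 1
0 | 1 | 0 | 1 | 1
0 | 1 | 1 | 1 | 1
1 | 0 | 0 | 1 | 1
1 | 0 | 1 | 0 | 0
1 | 1 | 0 | 0 | 0
1 | 1 | 1 | 0 | 0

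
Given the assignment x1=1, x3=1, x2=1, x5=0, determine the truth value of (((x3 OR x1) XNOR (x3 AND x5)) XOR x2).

Substituting: (((1 OR 1) XNOR (1 AND 0)) XOR 1)
= 1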